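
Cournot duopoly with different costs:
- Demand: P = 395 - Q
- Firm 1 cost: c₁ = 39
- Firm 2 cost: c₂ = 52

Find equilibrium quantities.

q₁* = 123.0, q₂* = 110.0

Work:
Reaction: q₁ = (395 - 39 - q₂)/2
Reaction: q₂ = (395 - 52 - q₁)/2
Solve simultaneously:
q₁* = (395 - 2×39 + 52)/3 = 123.0
q₂* = (395 - 2×52 + 39)/3 = 110.0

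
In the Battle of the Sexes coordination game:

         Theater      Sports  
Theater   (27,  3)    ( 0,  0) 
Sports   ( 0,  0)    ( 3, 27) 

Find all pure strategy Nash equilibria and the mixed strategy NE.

Pure NE: (Theater, Theater) and (Sports, Sports); Mixed NE: p = 0.9, q = 0.1

Work:
Check pure NE:
(Theater, Theater): (27, 3) - no unilateral deviation beneficial
(Sports, Sports): (3, 27) - no unilateral deviation beneficial
Mixed NE: P1 plays Theater with p = 0.9, P2 plays Theater with q = 0.1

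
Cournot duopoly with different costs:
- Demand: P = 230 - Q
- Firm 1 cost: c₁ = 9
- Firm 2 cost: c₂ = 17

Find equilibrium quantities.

q₁* = 76.33, q₂* = 68.33

Work:
Reaction: q₁ = (230 - 9 - q₂)/2
Reaction: q₂ = (230 - 17 - q₁)/2
Solve simultaneously:
q₁* = (230 - 2×9 + 17)/3 = 76.33
q₂* = (230 - 2×17 + 9)/3 = 68.33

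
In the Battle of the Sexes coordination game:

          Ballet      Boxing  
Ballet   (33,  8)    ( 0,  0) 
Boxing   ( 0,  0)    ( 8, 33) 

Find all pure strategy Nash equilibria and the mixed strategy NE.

Pure NE: (Ballet, Ballet) and (Boxing, Boxing); Mixed NE: p = 0.8049, q = 0.1951

Work:
Check pure NE:
(Ballet, Ballet): (33, 8) - no unilateral deviation beneficial
(Boxing, Boxing): (8, 33) - no unilateral deviation beneficial
Mixed NE: P1 plays Ballet with p = 0.8049, P2 plays Ballet with q = 0.1951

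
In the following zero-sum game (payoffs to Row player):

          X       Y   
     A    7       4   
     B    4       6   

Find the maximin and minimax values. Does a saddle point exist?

Maximin = 4, Minimax = 6, Saddle: False

Work:
Row minimums: [4, 4] → maximin = 4
Column maximums: [7, 6] → minimax = 6
No saddle point (maximin ≠ minimax). Mixed strategy needed.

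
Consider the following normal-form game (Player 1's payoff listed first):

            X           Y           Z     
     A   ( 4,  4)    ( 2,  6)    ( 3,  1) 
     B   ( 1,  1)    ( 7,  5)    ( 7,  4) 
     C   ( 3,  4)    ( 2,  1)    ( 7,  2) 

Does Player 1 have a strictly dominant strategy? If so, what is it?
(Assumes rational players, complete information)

No strictly dominant strategy exists for Player 1

Work:
A strategy strictly dominates another if it gives a strictly higher payoff against every opponent action. Compare each pair of P1's strategies column-by-column:
  A vs B: [4 vs 1, 2 vs 7, 3 vs 7] → A does not strictly dominate B (column Y: 2 ≤ 7)
  A vs C: [4 vs 3, 2 vs 2, 3 vs 7] → A does not strictly dominate C (column Y: 2 ≤ 2)
  B vs A: [1 vs 4, 7 vs 2, 7 vs 3] → B does not strictly dominate A (column X: 1 ≤ 4)
  B vs C: [1 vs 3, 7 vs 2, 7 vs 7] → B does not strictly dominate C (column X: 1 ≤ 3)
  C vs A: [3 vs 4, 2 vs 2, 7 vs 3] → C does not strictly dominate A (column X: 3 ≤ 4)
  C vs B: [3 vs 1, 2 vs 7, 7 vs 7] → C does not strictly dominate B (column Y: 2 ≤ 7)
No single strategy strictly dominates all others → no strictly dominant strategy.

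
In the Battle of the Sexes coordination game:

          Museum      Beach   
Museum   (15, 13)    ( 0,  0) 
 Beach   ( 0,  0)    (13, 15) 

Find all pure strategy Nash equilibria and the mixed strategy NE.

Pure NE: (Museum, Museum) and (Beach, Beach); Mixed NE: p = 0.5357, q = 0.4643

Work:
Check pure NE:
(Museum, Museum): (15, 13) - no unilateral deviation beneficial
(Beach, Beach): (13, 15) - no unilateral deviation beneficial
Mixed NE: P1 plays Museum with p = 0.5357, P2 plays Museum with q = 0.4643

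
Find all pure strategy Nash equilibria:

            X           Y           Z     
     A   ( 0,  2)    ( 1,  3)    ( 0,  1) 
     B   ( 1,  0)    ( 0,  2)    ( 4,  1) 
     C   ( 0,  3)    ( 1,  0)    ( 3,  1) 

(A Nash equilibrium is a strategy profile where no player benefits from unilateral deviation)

Nash equilibrium: (A, Y)

Work:
Best responses:
  P1 vs X: payoffs [0, 1, 0] → best response B (payoff 1)
  P1 vs Y: payoffs [1, 0, 1] → best response A/C (payoff 1)
  P1 vs Z: payoffs [0, 4, 3] → best response B (payoff 4)
  P2 vs A: payoffs [2, 3, 1] → best response Y (payoff 3)
  P2 vs B: payoffs [0, 2, 1] → best response Y (payoff 2)
  P2 vs C: payoffs [3, 0, 1] → best response X (payoff 3)
Mutual best responses: (A,Y) → Nash equilibria.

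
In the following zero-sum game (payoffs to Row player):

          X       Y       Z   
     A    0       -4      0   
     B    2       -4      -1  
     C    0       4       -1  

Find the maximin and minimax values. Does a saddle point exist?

Maximin = -1, Minimax = 0, Saddle: False

Work:
Row minimums: [-4, -4, -1] → maximin = -1
Column maximums: [2, 4, 0] → minimax = 0
No saddle point (maximin ≠ minimax). Mixed strategy needed.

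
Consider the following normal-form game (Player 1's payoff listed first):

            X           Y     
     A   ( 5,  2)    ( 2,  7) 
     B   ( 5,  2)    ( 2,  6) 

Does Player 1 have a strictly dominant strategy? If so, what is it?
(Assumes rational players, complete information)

No strictly dominant strategy exists for Player 1

Work:
A strategy strictly dominates another if it gives a strictly higher payoff against every opponent action. Compare each pair of P1's strategies column-by-column:
  A vs B: [5 vs 5, 2 vs 2] → A does not strictly dominate B (column X: 5 ≤ 5)
  B vs A: [5 vs 5, 2 vs 2] → B does not strictly dominate A (column X: 5 ≤ 5)
No single strategy strictly dominates all others → no strictly dominant strategy.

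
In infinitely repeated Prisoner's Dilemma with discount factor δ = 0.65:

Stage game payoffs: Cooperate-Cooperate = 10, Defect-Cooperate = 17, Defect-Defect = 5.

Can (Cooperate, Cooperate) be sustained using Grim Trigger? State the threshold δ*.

δ* = 0.5833; since δ = 0.65 ≥ 0.5833, cooperation can be sustained

Work:
For Grim Trigger:
Cooperate forever: 10/(1-δ)
Defect then punished: 17 + 5·δ/(1-δ)
Need: 10/(1-δ) ≥ 17 + 5·δ/(1-δ)
Solving: δ ≥ (T-R)/(T-P) = (17-10)/(17-5) = 0.5833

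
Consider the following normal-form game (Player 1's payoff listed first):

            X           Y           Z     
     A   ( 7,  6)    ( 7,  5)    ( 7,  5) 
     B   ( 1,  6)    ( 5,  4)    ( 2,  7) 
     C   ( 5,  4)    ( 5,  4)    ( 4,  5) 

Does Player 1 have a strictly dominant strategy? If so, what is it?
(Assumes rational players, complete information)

Yes, Player 1's strictly dominant strategy is A

Work:
A strategy strictly dominates another if it gives a strictly higher payoff against every opponent action. Compare each pair of P1's strategies column-by-column:
  A vs B: [7 vs 1, 7 vs 5, 7 vs 2] → A strictly dominates B
  A vs C: [7 vs 5, 7 vs 5, 7 vs 4] → A strictly dominates C
  B vs A: [1 vs 7, 5 vs 7, 2 vs 7] → B does not strictly dominate A (column X: 1 ≤ 7)
  B vs C: [1 vs 5, 5 vs 5, 2 vs 4] → B does not strictly dominate C (column X: 1 ≤ 5)
  C vs A: [5 vs 7, 5 vs 7, 4 vs 7] → C does not strictly dominate A (column X: 5 ≤ 7)
  C vs B: [5 vs 1, 5 vs 5, 4 vs 2] → C does not strictly dominate B (column Y: 5 ≤ 5)
A strictly dominates every other strategy → strictly dominant.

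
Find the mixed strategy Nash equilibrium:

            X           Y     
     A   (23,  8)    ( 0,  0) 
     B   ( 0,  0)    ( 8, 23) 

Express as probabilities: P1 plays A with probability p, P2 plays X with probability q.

p = 0.7419, q = 0.2581

Work:
Find probabilities that make opponent indifferent:
P2 chooses q to make P1 indifferent between A and B
P1 chooses p to make P2 indifferent between X and Y
Mixed NE: P1 plays (A: 0.7419, B: 0.2581), P2 plays (X: 0.2581, Y: 0.7419)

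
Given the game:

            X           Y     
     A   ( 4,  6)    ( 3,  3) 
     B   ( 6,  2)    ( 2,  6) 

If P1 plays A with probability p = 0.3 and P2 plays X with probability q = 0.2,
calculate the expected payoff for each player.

E[P1] = 2.92, E[P2] = 4.72

Work:
E[P1] = p·q·π₁(A,X) + p·(1-q)·π₁(A,Y) + (1-p)·q·π₁(B,X) + (1-p)·(1-q)·π₁(B,Y)
= 0.3·0.2·4 + 0.3·0.8·3 + 0.7·0.2·6 + 0.7·0.8·2
= 2.92

E[P2] = 4.72 (similar calculation)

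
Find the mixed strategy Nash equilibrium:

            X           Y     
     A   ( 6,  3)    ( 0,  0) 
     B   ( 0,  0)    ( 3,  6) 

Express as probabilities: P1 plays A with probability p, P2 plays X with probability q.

p = 0.6667, q = 0.3333

Work:
Find probabilities that make opponent indifferent:
P2 chooses q to make P1 indifferent between A and B
P1 chooses p to make P2 indifferent between X and Y
Mixed NE: P1 plays (A: 0.6667, B: 0.3333), P2 plays (X: 0.3333, Y: 0.6667)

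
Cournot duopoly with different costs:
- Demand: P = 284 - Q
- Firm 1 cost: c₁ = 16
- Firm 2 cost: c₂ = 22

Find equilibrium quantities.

q₁* = 91.33, q₂* = 85.33

Work:
Reaction: q₁ = (284 - 16 - q₂)/2
Reaction: q₂ = (284 - 22 - q₁)/2
Solve simultaneously:
q₁* = (284 - 2×16 + 22)/3 = 91.33
q₂* = (284 - 2×22 + 16)/3 = 85.33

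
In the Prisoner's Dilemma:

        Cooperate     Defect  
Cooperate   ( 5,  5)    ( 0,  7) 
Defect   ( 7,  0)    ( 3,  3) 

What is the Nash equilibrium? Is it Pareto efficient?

(Defect, Defect) is NE; not Pareto efficient

Work:
Defect dominates Cooperate for both players:
If P2 cooperates: Defect (7) > Cooperate (5)
If P2 defects: Defect (3) > Cooperate (0)
NE: (Defect, Defect) with payoff (3, 3)
But (Cooperate, Cooperate) = (5, 5) Pareto dominates (3, 3)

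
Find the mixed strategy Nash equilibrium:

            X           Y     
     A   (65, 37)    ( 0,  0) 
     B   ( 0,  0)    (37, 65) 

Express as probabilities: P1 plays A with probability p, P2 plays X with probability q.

p = 0.6373, q = 0.3627

Work:
Find probabilities that make opponent indifferent:
P2 chooses q to make P1 indifferent between A and B
P1 chooses p to make P2 indifferent between X and Y
Mixed NE: P1 plays (A: 0.6373, B: 0.3627), P2 plays (X: 0.3627, Y: 0.6373)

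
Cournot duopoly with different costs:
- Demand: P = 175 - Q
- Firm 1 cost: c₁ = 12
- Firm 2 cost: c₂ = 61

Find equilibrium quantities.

q₁* = 70.67, q₂* = 21.67

Work:
Reaction: q₁ = (175 - 12 - q₂)/2
Reaction: q₂ = (175 - 61 - q₁)/2
Solve simultaneously:
q₁* = (175 - 2×12 + 61)/3 = 70.67
q₂* = (175 - 2×61 + 12)/3 = 21.67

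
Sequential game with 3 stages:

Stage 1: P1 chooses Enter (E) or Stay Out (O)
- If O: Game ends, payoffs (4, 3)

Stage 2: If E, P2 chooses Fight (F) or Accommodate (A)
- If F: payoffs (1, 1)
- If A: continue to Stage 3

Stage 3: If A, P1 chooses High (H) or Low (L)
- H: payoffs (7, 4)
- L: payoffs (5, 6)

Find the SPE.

SPE: (E, A, H); Outcome (7, 4)

Work:
Stage 3: P1 chooses H (7 vs 5)
Stage 2: P2: F->1, A->4 (anticipating H). Choose A
Stage 1: P1: O->4, E->7 (anticipating A, H). Choose E
SPE path: E -> A -> H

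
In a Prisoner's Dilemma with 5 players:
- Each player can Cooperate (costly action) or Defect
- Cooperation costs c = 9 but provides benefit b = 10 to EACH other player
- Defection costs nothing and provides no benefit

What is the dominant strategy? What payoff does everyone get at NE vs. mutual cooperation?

Dominant: Defect; NE payoff = 0; Coop payoff = 31

Work:
Defect dominates (saves cost c = 9, benefit to others is external)
NE: All defect → everyone gets 0
If all cooperate: each receives (4)×10 - 9 = 31
Social dilemma: 31 > 0 but NE gives 0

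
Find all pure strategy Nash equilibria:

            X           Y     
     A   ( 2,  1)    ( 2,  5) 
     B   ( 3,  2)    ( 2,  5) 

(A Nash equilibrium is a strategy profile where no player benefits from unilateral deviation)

Nash equilibrium: (A, Y), (B, Y)

Work:
Best responses:
  P1 vs X: payoffs [2, 3] → best response B (payoff 3)
  P1 vs Y: payoffs [2, 2] → best response A/B (payoff 2)
  P2 vs A: payoffs [1, 5] → best response Y (payoff 5)
  P2 vs B: payoffs [2, 5] → best response Y (payoff 5)
Mutual best responses: (A,Y), (B,Y) → Nash equilibria.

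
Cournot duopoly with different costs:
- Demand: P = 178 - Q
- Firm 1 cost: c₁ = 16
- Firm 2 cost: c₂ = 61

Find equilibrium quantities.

q₁* = 69.0, q₂* = 24.0

Work:
Reaction: q₁ = (178 - 16 - q₂)/2
Reaction: q₂ = (178 - 61 - q₁)/2
Solve simultaneously:
q₁* = (178 - 2×16 + 61)/3 = 69.0
q₂* = (178 - 2×61 + 16)/3 = 24.0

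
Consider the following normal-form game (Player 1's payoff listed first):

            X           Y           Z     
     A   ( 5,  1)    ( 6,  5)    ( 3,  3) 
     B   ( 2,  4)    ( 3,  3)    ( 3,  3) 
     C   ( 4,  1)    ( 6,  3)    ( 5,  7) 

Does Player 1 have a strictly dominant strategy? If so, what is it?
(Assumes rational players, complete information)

No strictly dominant strategy exists for Player 1

Work:
A strategy strictly dominates another if it gives a strictly higher payoff against every opponent action. Compare each pair of P1's strategies column-by-column:
  A vs B: [5 vs 2, 6 vs 3, 3 vs 3] → A does not strictly dominate B (column Z: 3 ≤ 3)
  A vs C: [5 vs 4, 6 vs 6, 3 vs 5] → A does not strictly dominate C (column Y: 6 ≤ 6)
  B vs A: [2 vs 5, 3 vs 6, 3 vs 3] → B does not strictly dominate A (column X: 2 ≤ 5)
  B vs C: [2 vs 4, 3 vs 6, 3 vs 5] → B does not strictly dominate C (column X: 2 ≤ 4)
  C vs A: [4 vs 5, 6 vs 6, 5 vs 3] → C does not strictly dominate A (column X: 4 ≤ 5)
  C vs B: [4 vs 2, 6 vs 3, 5 vs 3] → C strictly dominates B
No single strategy strictly dominates all others → no strictly dominant strategy.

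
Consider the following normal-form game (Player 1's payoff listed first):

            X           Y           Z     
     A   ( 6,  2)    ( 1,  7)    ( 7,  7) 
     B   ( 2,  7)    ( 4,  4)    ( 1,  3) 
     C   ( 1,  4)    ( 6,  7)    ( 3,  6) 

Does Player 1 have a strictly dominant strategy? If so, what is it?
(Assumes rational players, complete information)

No strictly dominant strategy exists for Player 1

Work:
A strategy strictly dominates another if it gives a strictly higher payoff against every opponent action. Compare each pair of P1's strategies column-by-column:
  A vs B: [6 vs 2, 1 vs 4, 7 vs 1] → A does not strictly dominate B (column Y: 1 ≤ 4)
  A vs C: [6 vs 1, 1 vs 6, 7 vs 3] → A does not strictly dominate C (column Y: 1 ≤ 6)
  B vs A: [2 vs 6, 4 vs 1, 1 vs 7] → B does not strictly dominate A (column X: 2 ≤ 6)
  B vs C: [2 vs 1, 4 vs 6, 1 vs 3] → B does not strictly dominate C (column Y: 4 ≤ 6)
  C vs A: [1 vs 6, 6 vs 1, 3 vs 7] → C does not strictly dominate A (column X: 1 ≤ 6)
  C vs B: [1 vs 2, 6 vs 4, 3 vs 1] → C does not strictly dominate B (column X: 1 ≤ 2)
No single strategy strictly dominates all others → no strictly dominant strategy.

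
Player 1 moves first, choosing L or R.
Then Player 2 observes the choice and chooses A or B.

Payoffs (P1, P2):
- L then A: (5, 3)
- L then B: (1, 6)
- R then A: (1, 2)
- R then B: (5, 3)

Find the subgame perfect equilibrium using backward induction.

P1 plays R, P2 plays B after L and B after R; Payoff (5, 3)

Work:
Backward induction:
After L: P2 chooses B → P1 gets 1
After R: P2 chooses B → P1 gets 5
P1 chooses R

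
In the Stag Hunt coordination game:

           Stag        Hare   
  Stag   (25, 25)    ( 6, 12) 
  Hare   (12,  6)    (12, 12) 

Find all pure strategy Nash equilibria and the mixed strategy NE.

Pure NE: (Stag, Stag) and (Hare, Hare); Mixed NE: p = 0.3158, q = 0.3158

Work:
Check pure NE:
(Stag, Stag): (25, 25) - no unilateral deviation beneficial
(Hare, Hare): (12, 12) - no unilateral deviation beneficial
Mixed NE: P1 plays Stag with p = 0.3158, P2 plays Stag with q = 0.3158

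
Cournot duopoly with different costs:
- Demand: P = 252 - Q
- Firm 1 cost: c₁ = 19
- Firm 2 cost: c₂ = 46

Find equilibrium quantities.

q₁* = 86.67, q₂* = 59.67

Work:
Reaction: q₁ = (252 - 19 - q₂)/2
Reaction: q₂ = (252 - 46 - q₁)/2
Solve simultaneously:
q₁* = (252 - 2×19 + 46)/3 = 86.67
q₂* = (252 - 2×46 + 19)/3 = 59.67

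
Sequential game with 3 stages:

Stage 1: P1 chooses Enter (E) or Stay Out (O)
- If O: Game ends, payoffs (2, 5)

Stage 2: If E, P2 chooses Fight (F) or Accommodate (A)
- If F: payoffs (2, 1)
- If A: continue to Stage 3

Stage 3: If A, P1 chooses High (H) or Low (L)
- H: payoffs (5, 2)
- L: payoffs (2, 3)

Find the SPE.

SPE: (E, A, H); Outcome (5, 2)

Work:
Stage 3: P1 chooses H (5 vs 2)
Stage 2: P2: F->1, A->2 (anticipating H). Choose A
Stage 1: P1: O->2, E->5 (anticipating A, H). Choose E
SPE path: E -> A -> H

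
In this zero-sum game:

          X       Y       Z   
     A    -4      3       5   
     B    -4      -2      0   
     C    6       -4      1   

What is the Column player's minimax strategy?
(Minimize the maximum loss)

Column should play Y, value = 3

Work:
Column player minimizes Row's maximum payoff:
Column X: max payoff to Row = 6
Column Y: max payoff to Row = 3
Column Z: max payoff to Row = 5
Minimum is 3, achieved by column Y.
Minimax strategy: Y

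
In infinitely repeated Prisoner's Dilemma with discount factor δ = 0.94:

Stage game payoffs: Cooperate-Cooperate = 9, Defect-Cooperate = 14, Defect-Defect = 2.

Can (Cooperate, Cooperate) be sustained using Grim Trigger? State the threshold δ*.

δ* = 0.4167; since δ = 0.94 ≥ 0.4167, cooperation can be sustained

Work:
For Grim Trigger:
Cooperate forever: 9/(1-δ)
Defect then punished: 14 + 2·δ/(1-δ)
Need: 9/(1-δ) ≥ 14 + 2·δ/(1-δ)
Solving: δ ≥ (T-R)/(T-P) = (14-9)/(14-2) = 0.4167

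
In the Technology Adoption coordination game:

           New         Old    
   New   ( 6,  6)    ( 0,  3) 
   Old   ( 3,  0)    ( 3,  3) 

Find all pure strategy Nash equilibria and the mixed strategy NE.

Pure NE: (New, New) and (Old, Old); Mixed NE: p = 0.5, q = 0.5

Work:
Check pure NE:
(New, New): (6, 6) - no unilateral deviation beneficial
(Old, Old): (3, 3) - no unilateral deviation beneficial
Mixed NE: P1 plays New with p = 0.5, P2 plays New with q = 0.5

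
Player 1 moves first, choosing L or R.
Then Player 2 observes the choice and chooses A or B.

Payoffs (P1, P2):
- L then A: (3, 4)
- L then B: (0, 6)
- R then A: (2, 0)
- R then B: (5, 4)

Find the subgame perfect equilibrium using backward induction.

P1 plays R, P2 plays B after L and B after R; Payoff (5, 4)

Work:
Backward induction:
After L: P2 chooses B → P1 gets 0
After R: P2 chooses B → P1 gets 5
P1 chooses R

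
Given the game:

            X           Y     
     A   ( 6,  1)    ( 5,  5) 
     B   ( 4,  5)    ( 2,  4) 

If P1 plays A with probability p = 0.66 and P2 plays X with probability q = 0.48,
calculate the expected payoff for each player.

E[P1] = 4.6232, E[P2] = 3.556

Work:
E[P1] = p·q·π₁(A,X) + p·(1-q)·π₁(A,Y) + (1-p)·q·π₁(B,X) + (1-p)·(1-q)·π₁(B,Y)
= 0.66·0.48·6 + 0.66·0.52·5 + 0.34·0.48·4 + 0.34·0.52·2
= 4.6232

E[P2] = 3.556 (similar calculation)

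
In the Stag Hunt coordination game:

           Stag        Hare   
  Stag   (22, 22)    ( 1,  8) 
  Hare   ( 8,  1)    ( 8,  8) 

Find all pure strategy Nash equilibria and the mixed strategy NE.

Pure NE: (Stag, Stag) and (Hare, Hare); Mixed NE: p = 0.3333, q = 0.3333

Work:
Check pure NE:
(Stag, Stag): (22, 22) - no unilateral deviation beneficial
(Hare, Hare): (8, 8) - no unilateral deviation beneficial
Mixed NE: P1 plays Stag with p = 0.3333, P2 plays Stag with q = 0.3333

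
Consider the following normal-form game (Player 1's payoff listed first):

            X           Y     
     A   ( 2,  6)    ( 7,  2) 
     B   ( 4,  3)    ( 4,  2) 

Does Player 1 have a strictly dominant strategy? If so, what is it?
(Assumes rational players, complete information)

No strictly dominant strategy exists for Player 1

Work:
A strategy strictly dominates another if it gives a strictly higher payoff against every opponent action. Compare each pair of P1's strategies column-by-column:
  A vs B: [2 vs 4, 7 vs 4] → A does not strictly dominate B (column X: 2 ≤ 4)
  B vs A: [4 vs 2, 4 vs 7] → B does not strictly dominate A (column Y: 4 ≤ 7)
No single strategy strictly dominates all others → no strictly dominant strategy.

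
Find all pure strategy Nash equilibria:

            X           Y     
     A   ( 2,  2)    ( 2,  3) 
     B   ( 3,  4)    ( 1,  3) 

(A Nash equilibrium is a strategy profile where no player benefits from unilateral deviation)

Nash equilibrium: (A, Y), (B, X)

Work:
Best responses:
  P1 vs X: payoffs [2, 3] → best response B (payoff 3)
  P1 vs Y: payoffs [2, 1] → best response A (payoff 2)
  P2 vs A: payoffs [2, 3] → best response Y (payoff 3)
  P2 vs B: payoffs [4, 3] → best response X (payoff 4)
Mutual best responses: (A,Y), (B,X) → Nash equilibria.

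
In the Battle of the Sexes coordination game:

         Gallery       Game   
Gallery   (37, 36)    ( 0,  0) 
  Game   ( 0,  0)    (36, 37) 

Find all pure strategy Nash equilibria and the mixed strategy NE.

Pure NE: (Gallery, Gallery) and (Game, Game); Mixed NE: p = 0.5068, q = 0.4932

Work:
Check pure NE:
(Gallery, Gallery): (37, 36) - no unilateral deviation beneficial
(Game, Game): (36, 37) - no unilateral deviation beneficial
Mixed NE: P1 plays Gallery with p = 0.5068, P2 plays Gallery with q = 0.4932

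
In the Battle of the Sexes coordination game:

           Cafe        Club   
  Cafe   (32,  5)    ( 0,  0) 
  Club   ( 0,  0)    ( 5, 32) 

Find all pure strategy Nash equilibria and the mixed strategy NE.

Pure NE: (Cafe, Cafe) and (Club, Club); Mixed NE: p = 0.8649, q = 0.1351

Work:
Check pure NE:
(Cafe, Cafe): (32, 5) - no unilateral deviation beneficial
(Club, Club): (5, 32) - no unilateral deviation beneficial
Mixed NE: P1 plays Cafe with p = 0.8649, P2 plays Cafe with q = 0.1351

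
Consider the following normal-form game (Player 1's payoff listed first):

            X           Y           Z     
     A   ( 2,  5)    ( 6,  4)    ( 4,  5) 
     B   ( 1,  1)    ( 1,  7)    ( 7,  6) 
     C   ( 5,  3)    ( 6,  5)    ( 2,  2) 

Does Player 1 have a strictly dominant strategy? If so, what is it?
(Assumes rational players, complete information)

No strictly dominant strategy exists for Player 1

Work:
A strategy strictly dominates another if it gives a strictly higher payoff against every opponent action. Compare each pair of P1's strategies column-by-column:
  A vs B: [2 vs 1, 6 vs 1, 4 vs 7] → A does not strictly dominate B (column Z: 4 ≤ 7)
  A vs C: [2 vs 5, 6 vs 6, 4 vs 2] → A does not strictly dominate C (column X: 2 ≤ 5)
  B vs A: [1 vs 2, 1 vs 6, 7 vs 4] → B does not strictly dominate A (column X: 1 ≤ 2)
  B vs C: [1 vs 5, 1 vs 6, 7 vs 2] → B does not strictly dominate C (column X: 1 ≤ 5)
  C vs A: [5 vs 2, 6 vs 6, 2 vs 4] → C does not strictly dominate A (column Y: 6 ≤ 6)
  C vs B: [5 vs 1, 6 vs 1, 2 vs 7] → C does not strictly dominate B (column Z: 2 ≤ 7)
No single strategy strictly dominates all others → no strictly dominant strategy.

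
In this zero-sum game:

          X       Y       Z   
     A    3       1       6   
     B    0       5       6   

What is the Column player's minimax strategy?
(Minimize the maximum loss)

Column should play X, value = 3

Work:
Column player minimizes Row's maximum payoff:
Column X: max payoff to Row = 3
Column Y: max payoff to Row = 5
Column Z: max payoff to Row = 6
Minimum is 3, achieved by column X.
Minimax strategy: X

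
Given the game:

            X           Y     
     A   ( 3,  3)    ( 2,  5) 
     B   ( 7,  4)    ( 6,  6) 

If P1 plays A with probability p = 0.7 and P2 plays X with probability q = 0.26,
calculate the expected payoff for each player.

E[P1] = 3.46, E[P2] = 4.78

Work:
E[P1] = p·q·π₁(A,X) + p·(1-q)·π₁(A,Y) + (1-p)·q·π₁(B,X) + (1-p)·(1-q)·π₁(B,Y)
= 0.7·0.26·3 + 0.7·0.74·2 + 0.3·0.26·7 + 0.3·0.74·6
= 3.46

E[P2] = 4.78 (similar calculation)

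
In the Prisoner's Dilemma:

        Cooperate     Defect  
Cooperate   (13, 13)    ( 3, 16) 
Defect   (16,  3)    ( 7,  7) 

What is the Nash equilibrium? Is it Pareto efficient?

(Defect, Defect) is NE; not Pareto efficient

Work:
Defect dominates Cooperate for both players:
If P2 cooperates: Defect (16) > Cooperate (13)
If P2 defects: Defect (7) > Cooperate (3)
NE: (Defect, Defect) with payoff (7, 7)
But (Cooperate, Cooperate) = (13, 13) Pareto dominates (7, 7)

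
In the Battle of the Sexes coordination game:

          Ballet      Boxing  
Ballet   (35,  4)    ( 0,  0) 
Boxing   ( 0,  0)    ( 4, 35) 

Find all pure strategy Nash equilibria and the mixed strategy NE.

Pure NE: (Ballet, Ballet) and (Boxing, Boxing); Mixed NE: p = 0.8974, q = 0.1026

Work:
Check pure NE:
(Ballet, Ballet): (35, 4) - no unilateral deviation beneficial
(Boxing, Boxing): (4, 35) - no unilateral deviation beneficial
Mixed NE: P1 plays Ballet with p = 0.8974, P2 plays Ballet with q = 0.1026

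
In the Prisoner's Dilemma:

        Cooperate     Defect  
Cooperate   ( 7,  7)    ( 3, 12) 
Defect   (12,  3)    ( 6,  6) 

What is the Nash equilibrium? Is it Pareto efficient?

(Defect, Defect) is NE; not Pareto efficient

Work:
Defect dominates Cooperate for both players:
If P2 cooperates: Defect (12) > Cooperate (7)
If P2 defects: Defect (6) > Cooperate (3)
NE: (Defect, Defect) with payoff (6, 6)
But (Cooperate, Cooperate) = (7, 7) Pareto dominates (6, 6)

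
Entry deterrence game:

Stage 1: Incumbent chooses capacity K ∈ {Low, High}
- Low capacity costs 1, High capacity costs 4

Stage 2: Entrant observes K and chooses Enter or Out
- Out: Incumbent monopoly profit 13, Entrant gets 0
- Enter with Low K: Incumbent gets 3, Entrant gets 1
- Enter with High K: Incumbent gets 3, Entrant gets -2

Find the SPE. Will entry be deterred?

SPE: (High, Enter|Low, Out|High); Entry deterred. Incumbent net profit = 9

Work:
After Low K: Entrant enters (1 > 0)
After High K: Entrant stays out (-2 < 0)
Incumbent: Low → 3−1=2, High → 13−4=9
Incumbent chooses High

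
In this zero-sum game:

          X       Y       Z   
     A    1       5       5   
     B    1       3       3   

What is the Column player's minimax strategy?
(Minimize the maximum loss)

Column should play X, value = 1

Work:
Column player minimizes Row's maximum payoff:
Column X: max payoff to Row = 1
Column Y: max payoff to Row = 5
Column Z: max payoff to Row = 5
Minimum is 1, achieved by column X.
Minimax strategy: X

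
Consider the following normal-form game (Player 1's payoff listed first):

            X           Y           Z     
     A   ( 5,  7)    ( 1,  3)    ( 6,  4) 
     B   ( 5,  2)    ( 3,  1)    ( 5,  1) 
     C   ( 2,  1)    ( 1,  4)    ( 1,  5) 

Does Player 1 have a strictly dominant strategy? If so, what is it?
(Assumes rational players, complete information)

No strictly dominant strategy exists for Player 1

Work:
A strategy strictly dominates another if it gives a strictly higher payoff against every opponent action. Compare each pair of P1's strategies column-by-column:
  A vs B: [5 vs 5, 1 vs 3, 6 vs 5] → A does not strictly dominate B (column X: 5 ≤ 5)
  A vs C: [5 vs 2, 1 vs 1, 6 vs 1] → A does not strictly dominate C (column Y: 1 ≤ 1)
  B vs A: [5 vs 5, 3 vs 1, 5 vs 6] → B does not strictly dominate A (column X: 5 ≤ 5)
  B vs C: [5 vs 2, 3 vs 1, 5 vs 1] → B strictly dominates C
  C vs A: [2 vs 5, 1 vs 1, 1 vs 6] → C does not strictly dominate A (column X: 2 ≤ 5)
  C vs B: [2 vs 5, 1 vs 3, 1 vs 5] → C does not strictly dominate B (column X: 2 ≤ 5)
No single strategy strictly dominates all others → no strictly dominant strategy.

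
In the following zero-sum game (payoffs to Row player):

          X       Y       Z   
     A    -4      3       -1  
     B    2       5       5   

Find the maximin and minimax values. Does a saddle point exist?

Maximin = 2, Minimax = 2, Saddle: True

Work:
Row minimums: [-4, 2] → maximin = 2
Column maximums: [2, 5, 5] → minimax = 2
Saddle point exists! Game value = 2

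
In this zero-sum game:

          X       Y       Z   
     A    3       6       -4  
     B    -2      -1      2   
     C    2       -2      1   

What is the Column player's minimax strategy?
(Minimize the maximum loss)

Column should play Z, value = 2

Work:
Column player minimizes Row's maximum payoff:
Column X: max payoff to Row = 3
Column Y: max payoff to Row = 6
Column Z: max payoff to Row = 2
Minimum is 2, achieved by column Z.
Minimax strategy: Z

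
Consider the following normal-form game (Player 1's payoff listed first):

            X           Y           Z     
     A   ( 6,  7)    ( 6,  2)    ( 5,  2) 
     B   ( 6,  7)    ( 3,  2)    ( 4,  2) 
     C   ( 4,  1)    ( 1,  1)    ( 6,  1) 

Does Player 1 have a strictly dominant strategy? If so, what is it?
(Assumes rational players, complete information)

No strictly dominant strategy exists for Player 1

Work:
A strategy strictly dominates another if it gives a strictly higher payoff against every opponent action. Compare each pair of P1's strategies column-by-column:
  A vs B: [6 vs 6, 6 vs 3, 5 vs 4] → A does not strictly dominate B (column X: 6 ≤ 6)
  A vs C: [6 vs 4, 6 vs 1, 5 vs 6] → A does not strictly dominate C (column Z: 5 ≤ 6)
  B vs A: [6 vs 6, 3 vs 6, 4 vs 5] → B does not strictly dominate A (column X: 6 ≤ 6)
  B vs C: [6 vs 4, 3 vs 1, 4 vs 6] → B does not strictly dominate C (column Z: 4 ≤ 6)
  C vs A: [4 vs 6, 1 vs 6, 6 vs 5] → C does not strictly dominate A (column X: 4 ≤ 6)
  C vs B: [4 vs 6, 1 vs 3, 6 vs 4] → C does not strictly dominate B (column X: 4 ≤ 6)
No single strategy strictly dominates all others → no strictly dominant strategy.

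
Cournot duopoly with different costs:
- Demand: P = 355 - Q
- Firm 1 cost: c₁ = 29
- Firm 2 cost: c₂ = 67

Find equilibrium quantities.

q₁* = 121.33, q₂* = 83.33

Work:
Reaction: q₁ = (355 - 29 - q₂)/2
Reaction: q₂ = (355 - 67 - q₁)/2
Solve simultaneously:
q₁* = (355 - 2×29 + 67)/3 = 121.33
q₂* = (355 - 2×67 + 29)/3 = 83.33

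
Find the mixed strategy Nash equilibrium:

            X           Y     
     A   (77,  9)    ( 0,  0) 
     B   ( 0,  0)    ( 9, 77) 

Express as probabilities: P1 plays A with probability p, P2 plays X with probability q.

p = 0.8953, q = 0.1047

Work:
Find probabilities that make opponent indifferent:
P2 chooses q to make P1 indifferent between A and B
P1 chooses p to make P2 indifferent between X and Y
Mixed NE: P1 plays (A: 0.8953, B: 0.1047), P2 plays (X: 0.1047, Y: 0.8953)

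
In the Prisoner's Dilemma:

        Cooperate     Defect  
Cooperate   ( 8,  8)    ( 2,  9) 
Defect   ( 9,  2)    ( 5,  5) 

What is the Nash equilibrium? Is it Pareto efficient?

(Defect, Defect) is NE; not Pareto efficient

Work:
Defect dominates Cooperate for both players:
If P2 cooperates: Defect (9) > Cooperate (8)
If P2 defects: Defect (5) > Cooperate (2)
NE: (Defect, Defect) with payoff (5, 5)
But (Cooperate, Cooperate) = (8, 8) Pareto dominates (5, 5)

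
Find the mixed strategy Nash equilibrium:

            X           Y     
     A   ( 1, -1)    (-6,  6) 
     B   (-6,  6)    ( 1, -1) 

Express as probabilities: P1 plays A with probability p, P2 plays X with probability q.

p = 0.5, q = 0.5

Work:
Find probabilities that make opponent indifferent:
P2 chooses q to make P1 indifferent between A and B
P1 chooses p to make P2 indifferent between X and Y
Mixed NE: P1 plays (A: 0.5, B: 0.5), P2 plays (X: 0.5, Y: 0.5)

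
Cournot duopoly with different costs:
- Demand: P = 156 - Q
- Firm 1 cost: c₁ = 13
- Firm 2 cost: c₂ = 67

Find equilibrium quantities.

q₁* = 65.67, q₂* = 11.67

Work:
Reaction: q₁ = (156 - 13 - q₂)/2
Reaction: q₂ = (156 - 67 - q₁)/2
Solve simultaneously:
q₁* = (156 - 2×13 + 67)/3 = 65.67
q₂* = (156 - 2×67 + 13)/3 = 11.67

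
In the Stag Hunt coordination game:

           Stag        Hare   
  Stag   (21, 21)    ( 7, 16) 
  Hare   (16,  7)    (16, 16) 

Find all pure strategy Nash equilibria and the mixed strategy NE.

Pure NE: (Stag, Stag) and (Hare, Hare); Mixed NE: p = 0.6429, q = 0.6429

Work:
Check pure NE:
(Stag, Stag): (21, 21) - no unilateral deviation beneficial
(Hare, Hare): (16, 16) - no unilateral deviation beneficial
Mixed NE: P1 plays Stag with p = 0.6429, P2 plays Stag with q = 0.6429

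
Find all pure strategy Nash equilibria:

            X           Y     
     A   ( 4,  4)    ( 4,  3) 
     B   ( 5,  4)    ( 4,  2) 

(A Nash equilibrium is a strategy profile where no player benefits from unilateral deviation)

Nash equilibrium: (B, X)

Work:
Best responses:
  P1 vs X: payoffs [4, 5] → best response B (payoff 5)
  P1 vs Y: payoffs [4, 4] → best response A/B (payoff 4)
  P2 vs A: payoffs [4, 3] → best response X (payoff 4)
  P2 vs B: payoffs [4, 2] → best response X (payoff 4)
Mutual best responses: (B,X) → Nash equilibria.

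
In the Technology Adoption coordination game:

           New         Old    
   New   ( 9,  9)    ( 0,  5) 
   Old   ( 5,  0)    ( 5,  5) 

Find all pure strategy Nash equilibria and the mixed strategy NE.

Pure NE: (New, New) and (Old, Old); Mixed NE: p = 0.5556, q = 0.5556

Work:
Check pure NE:
(New, New): (9, 9) - no unilateral deviation beneficial
(Old, Old): (5, 5) - no unilateral deviation beneficial
Mixed NE: P1 plays New with p = 0.5556, P2 plays New with q = 0.5556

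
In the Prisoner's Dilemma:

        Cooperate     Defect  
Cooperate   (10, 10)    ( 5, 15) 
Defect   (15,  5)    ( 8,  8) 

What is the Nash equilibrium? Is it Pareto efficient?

(Defect, Defect) is NE; not Pareto efficient

Work:
Defect dominates Cooperate for both players:
If P2 cooperates: Defect (15) > Cooperate (10)
If P2 defects: Defect (8) > Cooperate (5)
NE: (Defect, Defect) with payoff (8, 8)
But (Cooperate, Cooperate) = (10, 10) Pareto dominates (8, 8)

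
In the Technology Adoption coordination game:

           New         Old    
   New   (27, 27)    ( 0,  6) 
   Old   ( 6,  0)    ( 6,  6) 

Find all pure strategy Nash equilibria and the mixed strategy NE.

Pure NE: (New, New) and (Old, Old); Mixed NE: p = 0.2222, q = 0.2222

Work:
Check pure NE:
(New, New): (27, 27) - no unilateral deviation beneficial
(Old, Old): (6, 6) - no unilateral deviation beneficial
Mixed NE: P1 plays New with p = 0.2222, P2 plays New with q = 0.2222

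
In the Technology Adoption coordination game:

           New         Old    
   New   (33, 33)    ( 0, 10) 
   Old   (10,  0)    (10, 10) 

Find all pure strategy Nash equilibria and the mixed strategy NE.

Pure NE: (New, New) and (Old, Old); Mixed NE: p = 0.303, q = 0.303

Work:
Check pure NE:
(New, New): (33, 33) - no unilateral deviation beneficial
(Old, Old): (10, 10) - no unilateral deviation beneficial
Mixed NE: P1 plays New with p = 0.303, P2 plays New with q = 0.303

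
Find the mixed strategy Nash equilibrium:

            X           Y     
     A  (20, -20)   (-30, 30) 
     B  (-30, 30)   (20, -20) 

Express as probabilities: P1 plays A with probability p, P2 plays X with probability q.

p = 0.5, q = 0.5

Work:
Find probabilities that make opponent indifferent:
P2 chooses q to make P1 indifferent between A and B
P1 chooses p to make P2 indifferent between X and Y
Mixed NE: P1 plays (A: 0.5, B: 0.5), P2 plays (X: 0.5, Y: 0.5)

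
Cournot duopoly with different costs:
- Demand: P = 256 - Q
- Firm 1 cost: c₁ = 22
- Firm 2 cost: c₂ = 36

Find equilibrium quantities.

q₁* = 82.67, q₂* = 68.67

Work:
Reaction: q₁ = (256 - 22 - q₂)/2
Reaction: q₂ = (256 - 36 - q₁)/2
Solve simultaneously:
q₁* = (256 - 2×22 + 36)/3 = 82.67
q₂* = (256 - 2×36 + 22)/3 = 68.67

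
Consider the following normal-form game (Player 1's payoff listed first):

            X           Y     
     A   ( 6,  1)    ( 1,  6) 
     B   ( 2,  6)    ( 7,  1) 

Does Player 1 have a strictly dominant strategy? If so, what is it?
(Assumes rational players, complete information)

No strictly dominant strategy exists for Player 1

Work:
A strategy strictly dominates another if it gives a strictly higher payoff against every opponent action. Compare each pair of P1's strategies column-by-column:
  A vs B: [6 vs 2, 1 vs 7] → A does not strictly dominate B (column Y: 1 ≤ 7)
  B vs A: [2 vs 6, 7 vs 1] → B does not strictly dominate A (column X: 2 ≤ 6)
No single strategy strictly dominates all others → no strictly dominant strategy.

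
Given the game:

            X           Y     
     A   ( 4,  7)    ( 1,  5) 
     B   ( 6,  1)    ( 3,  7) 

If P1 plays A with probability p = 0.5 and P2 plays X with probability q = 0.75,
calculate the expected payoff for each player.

E[P1] = 4.25, E[P2] = 4.5

Work:
E[P1] = p·q·π₁(A,X) + p·(1-q)·π₁(A,Y) + (1-p)·q·π₁(B,X) + (1-p)·(1-q)·π₁(B,Y)
= 0.5·0.75·4 + 0.5·0.25·1 + 0.5·0.75·6 + 0.5·0.25·3
= 4.25

E[P2] = 4.5 (similar calculation)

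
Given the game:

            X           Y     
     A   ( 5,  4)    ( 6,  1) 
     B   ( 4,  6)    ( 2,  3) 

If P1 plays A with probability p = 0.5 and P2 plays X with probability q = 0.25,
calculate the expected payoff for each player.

E[P1] = 4.125, E[P2] = 2.75

Work:
E[P1] = p·q·π₁(A,X) + p·(1-q)·π₁(A,Y) + (1-p)·q·π₁(B,X) + (1-p)·(1-q)·π₁(B,Y)
= 0.5·0.25·5 + 0.5·0.75·6 + 0.5·0.25·4 + 0.5·0.75·2
= 4.125

E[P2] = 2.75 (similar calculation)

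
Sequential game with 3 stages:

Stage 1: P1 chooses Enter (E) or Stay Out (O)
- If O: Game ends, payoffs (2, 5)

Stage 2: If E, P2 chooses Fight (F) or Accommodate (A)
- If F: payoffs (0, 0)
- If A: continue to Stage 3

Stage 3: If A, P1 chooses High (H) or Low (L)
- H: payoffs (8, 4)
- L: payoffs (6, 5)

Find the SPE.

SPE: (E, A, H); Outcome (8, 4)

Work:
Stage 3: P1 chooses H (8 vs 6)
Stage 2: P2: F->0, A->4 (anticipating H). Choose A
Stage 1: P1: O->2, E->8 (anticipating A, H). Choose E
SPE path: E -> A -> H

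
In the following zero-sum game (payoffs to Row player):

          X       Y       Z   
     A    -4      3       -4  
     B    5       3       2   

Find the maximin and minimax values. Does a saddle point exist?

Maximin = 2, Minimax = 2, Saddle: True

Work:
Row minimums: [-4, 2] → maximin = 2
Column maximums: [5, 3, 2] → minimax = 2
Saddle point exists! Game value = 2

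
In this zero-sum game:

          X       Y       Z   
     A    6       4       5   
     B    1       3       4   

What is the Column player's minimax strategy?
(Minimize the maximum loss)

Column should play Y, value = 4

Work:
Column player minimizes Row's maximum payoff:
Column X: max payoff to Row = 6
Column Y: max payoff to Row = 4
Column Z: max payoff to Row = 5
Minimum is 4, achieved by column Y.
Minimax strategy: Y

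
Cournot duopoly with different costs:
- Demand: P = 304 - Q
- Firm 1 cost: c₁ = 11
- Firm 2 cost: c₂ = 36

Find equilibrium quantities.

q₁* = 106.0, q₂* = 81.0

Work:
Reaction: q₁ = (304 - 11 - q₂)/2
Reaction: q₂ = (304 - 36 - q₁)/2
Solve simultaneously:
q₁* = (304 - 2×11 + 36)/3 = 106.0
q₂* = (304 - 2×36 + 11)/3 = 81.0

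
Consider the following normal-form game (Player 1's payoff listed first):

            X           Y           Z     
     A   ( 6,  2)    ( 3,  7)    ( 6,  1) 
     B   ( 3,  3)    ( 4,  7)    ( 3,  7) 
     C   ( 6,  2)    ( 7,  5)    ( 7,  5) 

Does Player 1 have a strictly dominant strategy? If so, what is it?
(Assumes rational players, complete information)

No strictly dominant strategy exists for Player 1

Work:
A strategy strictly dominates another if it gives a strictly higher payoff against every opponent action. Compare each pair of P1's strategies column-by-column:
  A vs B: [6 vs 3, 3 vs 4, 6 vs 3] → A does not strictly dominate B (column Y: 3 ≤ 4)
  A vs C: [6 vs 6, 3 vs 7, 6 vs 7] → A does not strictly dominate C (column X: 6 ≤ 6)
  B vs A: [3 vs 6, 4 vs 3, 3 vs 6] → B does not strictly dominate A (column X: 3 ≤ 6)
  B vs C: [3 vs 6, 4 vs 7, 3 vs 7] → B does not strictly dominate C (column X: 3 ≤ 6)
  C vs A: [6 vs 6, 7 vs 3, 7 vs 6] → C does not strictly dominate A (column X: 6 ≤ 6)
  C vs B: [6 vs 3, 7 vs 4, 7 vs 3] → C strictly dominates B
No single strategy strictly dominates all others → no strictly dominant strategy.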